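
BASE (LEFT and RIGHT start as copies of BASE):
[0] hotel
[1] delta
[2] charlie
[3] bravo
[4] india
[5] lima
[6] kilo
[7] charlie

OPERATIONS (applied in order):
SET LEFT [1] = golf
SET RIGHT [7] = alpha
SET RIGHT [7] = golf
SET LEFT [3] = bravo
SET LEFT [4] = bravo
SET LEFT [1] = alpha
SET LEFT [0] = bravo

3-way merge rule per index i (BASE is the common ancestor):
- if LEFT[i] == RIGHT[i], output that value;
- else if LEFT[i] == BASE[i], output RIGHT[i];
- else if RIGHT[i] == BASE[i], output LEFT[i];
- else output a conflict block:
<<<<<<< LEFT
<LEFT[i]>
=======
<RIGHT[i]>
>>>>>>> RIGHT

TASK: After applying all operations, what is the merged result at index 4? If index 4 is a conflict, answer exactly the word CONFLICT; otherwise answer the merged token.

Final LEFT:  [bravo, alpha, charlie, bravo, bravo, lima, kilo, charlie]
Final RIGHT: [hotel, delta, charlie, bravo, india, lima, kilo, golf]
i=0: L=bravo, R=hotel=BASE -> take LEFT -> bravo
i=1: L=alpha, R=delta=BASE -> take LEFT -> alpha
i=2: L=charlie R=charlie -> agree -> charlie
i=3: L=bravo R=bravo -> agree -> bravo
i=4: L=bravo, R=india=BASE -> take LEFT -> bravo
i=5: L=lima R=lima -> agree -> lima
i=6: L=kilo R=kilo -> agree -> kilo
i=7: L=charlie=BASE, R=golf -> take RIGHT -> golf
Index 4 -> bravo

Answer: bravo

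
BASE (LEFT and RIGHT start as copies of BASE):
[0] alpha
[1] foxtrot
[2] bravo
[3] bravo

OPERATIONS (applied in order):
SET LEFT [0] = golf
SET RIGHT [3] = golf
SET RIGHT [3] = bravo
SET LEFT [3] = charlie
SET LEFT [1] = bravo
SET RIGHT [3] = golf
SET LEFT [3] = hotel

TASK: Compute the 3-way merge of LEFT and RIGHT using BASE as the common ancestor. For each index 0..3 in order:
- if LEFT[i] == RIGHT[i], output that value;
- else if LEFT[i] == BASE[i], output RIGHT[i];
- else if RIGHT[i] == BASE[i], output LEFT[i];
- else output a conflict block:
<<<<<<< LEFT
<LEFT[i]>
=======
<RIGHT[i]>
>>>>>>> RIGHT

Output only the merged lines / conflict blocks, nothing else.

Answer: golf
bravo
bravo
<<<<<<< LEFT
hotel
=======
golf
>>>>>>> RIGHT

Derivation:
Final LEFT:  [golf, bravo, bravo, hotel]
Final RIGHT: [alpha, foxtrot, bravo, golf]
i=0: L=golf, R=alpha=BASE -> take LEFT -> golf
i=1: L=bravo, R=foxtrot=BASE -> take LEFT -> bravo
i=2: L=bravo R=bravo -> agree -> bravo
i=3: BASE=bravo L=hotel R=golf all differ -> CONFLICT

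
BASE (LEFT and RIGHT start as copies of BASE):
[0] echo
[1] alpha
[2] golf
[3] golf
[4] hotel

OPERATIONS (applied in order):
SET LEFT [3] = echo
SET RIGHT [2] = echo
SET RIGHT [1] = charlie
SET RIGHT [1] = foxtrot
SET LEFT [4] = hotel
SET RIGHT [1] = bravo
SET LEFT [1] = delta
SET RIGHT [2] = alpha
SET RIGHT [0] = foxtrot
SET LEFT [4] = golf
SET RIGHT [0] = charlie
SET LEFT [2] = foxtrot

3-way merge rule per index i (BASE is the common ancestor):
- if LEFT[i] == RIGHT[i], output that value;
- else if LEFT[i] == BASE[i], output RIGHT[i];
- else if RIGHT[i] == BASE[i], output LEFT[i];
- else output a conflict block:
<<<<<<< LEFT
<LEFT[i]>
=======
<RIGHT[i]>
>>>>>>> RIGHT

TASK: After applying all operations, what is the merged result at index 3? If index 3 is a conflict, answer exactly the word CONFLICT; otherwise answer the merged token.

Final LEFT:  [echo, delta, foxtrot, echo, golf]
Final RIGHT: [charlie, bravo, alpha, golf, hotel]
i=0: L=echo=BASE, R=charlie -> take RIGHT -> charlie
i=1: BASE=alpha L=delta R=bravo all differ -> CONFLICT
i=2: BASE=golf L=foxtrot R=alpha all differ -> CONFLICT
i=3: L=echo, R=golf=BASE -> take LEFT -> echo
i=4: L=golf, R=hotel=BASE -> take LEFT -> golf
Index 3 -> echo

Answer: echo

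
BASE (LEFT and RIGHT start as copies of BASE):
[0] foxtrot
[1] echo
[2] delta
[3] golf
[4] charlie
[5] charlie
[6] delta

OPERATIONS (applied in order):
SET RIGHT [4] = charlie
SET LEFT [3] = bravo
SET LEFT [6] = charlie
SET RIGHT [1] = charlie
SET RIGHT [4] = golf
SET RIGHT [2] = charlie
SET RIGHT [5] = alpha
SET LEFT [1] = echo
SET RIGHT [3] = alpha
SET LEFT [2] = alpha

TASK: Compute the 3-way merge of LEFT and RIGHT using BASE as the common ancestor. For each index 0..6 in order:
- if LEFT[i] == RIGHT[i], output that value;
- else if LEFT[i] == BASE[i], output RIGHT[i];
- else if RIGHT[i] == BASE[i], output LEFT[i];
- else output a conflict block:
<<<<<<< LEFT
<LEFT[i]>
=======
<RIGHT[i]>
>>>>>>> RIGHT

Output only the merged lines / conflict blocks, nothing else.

Final LEFT:  [foxtrot, echo, alpha, bravo, charlie, charlie, charlie]
Final RIGHT: [foxtrot, charlie, charlie, alpha, golf, alpha, delta]
i=0: L=foxtrot R=foxtrot -> agree -> foxtrot
i=1: L=echo=BASE, R=charlie -> take RIGHT -> charlie
i=2: BASE=delta L=alpha R=charlie all differ -> CONFLICT
i=3: BASE=golf L=bravo R=alpha all differ -> CONFLICT
i=4: L=charlie=BASE, R=golf -> take RIGHT -> golf
i=5: L=charlie=BASE, R=alpha -> take RIGHT -> alpha
i=6: L=charlie, R=delta=BASE -> take LEFT -> charlie

Answer: foxtrot
charlie
<<<<<<< LEFT
alpha
=======
charlie
>>>>>>> RIGHT
<<<<<<< LEFT
bravo
=======
alpha
>>>>>>> RIGHT
golf
alpha
charlie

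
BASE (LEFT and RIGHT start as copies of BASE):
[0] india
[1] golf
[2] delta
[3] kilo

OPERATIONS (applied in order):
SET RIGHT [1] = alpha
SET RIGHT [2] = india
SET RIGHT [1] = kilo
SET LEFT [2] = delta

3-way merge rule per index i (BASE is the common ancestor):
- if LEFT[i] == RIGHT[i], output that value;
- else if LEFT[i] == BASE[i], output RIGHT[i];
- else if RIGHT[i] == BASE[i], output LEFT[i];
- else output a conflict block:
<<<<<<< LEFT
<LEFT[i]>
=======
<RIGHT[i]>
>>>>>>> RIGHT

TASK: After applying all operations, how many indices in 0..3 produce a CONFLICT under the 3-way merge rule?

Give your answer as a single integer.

Answer: 0

Derivation:
Final LEFT:  [india, golf, delta, kilo]
Final RIGHT: [india, kilo, india, kilo]
i=0: L=india R=india -> agree -> india
i=1: L=golf=BASE, R=kilo -> take RIGHT -> kilo
i=2: L=delta=BASE, R=india -> take RIGHT -> india
i=3: L=kilo R=kilo -> agree -> kilo
Conflict count: 0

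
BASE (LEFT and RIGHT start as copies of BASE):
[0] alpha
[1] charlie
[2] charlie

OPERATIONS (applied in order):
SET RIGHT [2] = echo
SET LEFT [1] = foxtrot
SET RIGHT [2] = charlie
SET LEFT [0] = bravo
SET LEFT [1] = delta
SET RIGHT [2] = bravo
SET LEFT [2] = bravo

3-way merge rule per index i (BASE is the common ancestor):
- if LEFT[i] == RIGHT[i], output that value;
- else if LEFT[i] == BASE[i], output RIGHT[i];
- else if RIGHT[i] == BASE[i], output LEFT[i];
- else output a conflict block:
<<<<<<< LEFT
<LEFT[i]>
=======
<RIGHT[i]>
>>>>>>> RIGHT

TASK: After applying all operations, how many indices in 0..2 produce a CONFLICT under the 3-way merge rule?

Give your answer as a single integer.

Answer: 0

Derivation:
Final LEFT:  [bravo, delta, bravo]
Final RIGHT: [alpha, charlie, bravo]
i=0: L=bravo, R=alpha=BASE -> take LEFT -> bravo
i=1: L=delta, R=charlie=BASE -> take LEFT -> delta
i=2: L=bravo R=bravo -> agree -> bravo
Conflict count: 0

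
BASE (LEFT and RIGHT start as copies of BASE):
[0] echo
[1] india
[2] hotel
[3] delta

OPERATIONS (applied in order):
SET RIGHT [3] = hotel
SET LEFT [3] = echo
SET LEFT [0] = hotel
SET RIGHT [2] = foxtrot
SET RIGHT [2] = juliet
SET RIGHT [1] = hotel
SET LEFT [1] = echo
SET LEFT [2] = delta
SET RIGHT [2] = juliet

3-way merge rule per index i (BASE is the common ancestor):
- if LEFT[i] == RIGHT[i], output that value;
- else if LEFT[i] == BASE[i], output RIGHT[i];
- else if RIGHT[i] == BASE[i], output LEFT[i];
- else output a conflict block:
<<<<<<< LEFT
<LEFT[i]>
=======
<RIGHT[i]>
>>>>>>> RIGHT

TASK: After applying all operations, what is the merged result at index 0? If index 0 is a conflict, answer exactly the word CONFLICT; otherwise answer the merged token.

Answer: hotel

Derivation:
Final LEFT:  [hotel, echo, delta, echo]
Final RIGHT: [echo, hotel, juliet, hotel]
i=0: L=hotel, R=echo=BASE -> take LEFT -> hotel
i=1: BASE=india L=echo R=hotel all differ -> CONFLICT
i=2: BASE=hotel L=delta R=juliet all differ -> CONFLICT
i=3: BASE=delta L=echo R=hotel all differ -> CONFLICT
Index 0 -> hotel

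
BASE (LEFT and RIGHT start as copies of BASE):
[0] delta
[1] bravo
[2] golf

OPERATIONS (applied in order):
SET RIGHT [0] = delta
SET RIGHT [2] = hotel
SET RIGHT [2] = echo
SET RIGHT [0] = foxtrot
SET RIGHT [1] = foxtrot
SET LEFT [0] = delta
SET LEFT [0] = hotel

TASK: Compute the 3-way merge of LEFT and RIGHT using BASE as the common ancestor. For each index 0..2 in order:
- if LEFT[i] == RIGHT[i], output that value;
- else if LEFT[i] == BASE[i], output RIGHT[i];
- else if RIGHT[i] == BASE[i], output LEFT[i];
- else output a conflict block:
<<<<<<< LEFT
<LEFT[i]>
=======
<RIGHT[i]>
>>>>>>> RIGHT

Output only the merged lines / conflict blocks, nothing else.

Answer: <<<<<<< LEFT
hotel
=======
foxtrot
>>>>>>> RIGHT
foxtrot
echo

Derivation:
Final LEFT:  [hotel, bravo, golf]
Final RIGHT: [foxtrot, foxtrot, echo]
i=0: BASE=delta L=hotel R=foxtrot all differ -> CONFLICT
i=1: L=bravo=BASE, R=foxtrot -> take RIGHT -> foxtrot
i=2: L=golf=BASE, R=echo -> take RIGHT -> echo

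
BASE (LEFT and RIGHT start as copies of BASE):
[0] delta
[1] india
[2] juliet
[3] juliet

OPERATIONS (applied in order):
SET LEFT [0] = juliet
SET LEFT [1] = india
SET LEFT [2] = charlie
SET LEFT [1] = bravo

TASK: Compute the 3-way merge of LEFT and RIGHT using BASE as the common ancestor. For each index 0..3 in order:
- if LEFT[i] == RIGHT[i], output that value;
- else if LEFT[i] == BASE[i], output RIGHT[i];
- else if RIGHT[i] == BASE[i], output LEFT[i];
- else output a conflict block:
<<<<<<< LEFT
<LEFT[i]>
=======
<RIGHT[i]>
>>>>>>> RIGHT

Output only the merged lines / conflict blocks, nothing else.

Answer: juliet
bravo
charlie
juliet

Derivation:
Final LEFT:  [juliet, bravo, charlie, juliet]
Final RIGHT: [delta, india, juliet, juliet]
i=0: L=juliet, R=delta=BASE -> take LEFT -> juliet
i=1: L=bravo, R=india=BASE -> take LEFT -> bravo
i=2: L=charlie, R=juliet=BASE -> take LEFT -> charlie
i=3: L=juliet R=juliet -> agree -> juliet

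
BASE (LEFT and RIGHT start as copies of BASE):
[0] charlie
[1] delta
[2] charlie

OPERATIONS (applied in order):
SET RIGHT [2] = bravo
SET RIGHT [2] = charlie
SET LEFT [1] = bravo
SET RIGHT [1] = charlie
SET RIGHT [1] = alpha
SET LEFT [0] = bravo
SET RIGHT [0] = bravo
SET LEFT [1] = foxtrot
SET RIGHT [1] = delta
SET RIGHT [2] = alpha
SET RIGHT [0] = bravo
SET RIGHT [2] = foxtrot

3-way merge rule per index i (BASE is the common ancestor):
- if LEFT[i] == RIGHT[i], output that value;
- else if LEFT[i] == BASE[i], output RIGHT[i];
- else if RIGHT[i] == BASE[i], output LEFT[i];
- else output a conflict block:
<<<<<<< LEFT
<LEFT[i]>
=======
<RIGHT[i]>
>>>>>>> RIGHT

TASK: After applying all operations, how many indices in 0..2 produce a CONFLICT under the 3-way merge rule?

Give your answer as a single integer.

Answer: 0

Derivation:
Final LEFT:  [bravo, foxtrot, charlie]
Final RIGHT: [bravo, delta, foxtrot]
i=0: L=bravo R=bravo -> agree -> bravo
i=1: L=foxtrot, R=delta=BASE -> take LEFT -> foxtrot
i=2: L=charlie=BASE, R=foxtrot -> take RIGHT -> foxtrot
Conflict count: 0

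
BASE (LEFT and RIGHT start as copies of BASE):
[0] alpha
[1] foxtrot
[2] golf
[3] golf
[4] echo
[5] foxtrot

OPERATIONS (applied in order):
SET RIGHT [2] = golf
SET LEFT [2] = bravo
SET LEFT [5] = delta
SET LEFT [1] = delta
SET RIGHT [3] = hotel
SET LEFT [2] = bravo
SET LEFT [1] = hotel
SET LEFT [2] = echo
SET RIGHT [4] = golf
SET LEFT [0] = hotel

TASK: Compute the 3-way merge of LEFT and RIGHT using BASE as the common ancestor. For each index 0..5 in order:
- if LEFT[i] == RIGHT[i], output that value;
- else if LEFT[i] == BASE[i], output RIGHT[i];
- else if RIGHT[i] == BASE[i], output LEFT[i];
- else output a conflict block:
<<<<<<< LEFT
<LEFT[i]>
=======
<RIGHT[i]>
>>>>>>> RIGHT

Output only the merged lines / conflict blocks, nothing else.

Final LEFT:  [hotel, hotel, echo, golf, echo, delta]
Final RIGHT: [alpha, foxtrot, golf, hotel, golf, foxtrot]
i=0: L=hotel, R=alpha=BASE -> take LEFT -> hotel
i=1: L=hotel, R=foxtrot=BASE -> take LEFT -> hotel
i=2: L=echo, R=golf=BASE -> take LEFT -> echo
i=3: L=golf=BASE, R=hotel -> take RIGHT -> hotel
i=4: L=echo=BASE, R=golf -> take RIGHT -> golf
i=5: L=delta, R=foxtrot=BASE -> take LEFT -> delta

Answer: hotel
hotel
echo
hotel
golf
delta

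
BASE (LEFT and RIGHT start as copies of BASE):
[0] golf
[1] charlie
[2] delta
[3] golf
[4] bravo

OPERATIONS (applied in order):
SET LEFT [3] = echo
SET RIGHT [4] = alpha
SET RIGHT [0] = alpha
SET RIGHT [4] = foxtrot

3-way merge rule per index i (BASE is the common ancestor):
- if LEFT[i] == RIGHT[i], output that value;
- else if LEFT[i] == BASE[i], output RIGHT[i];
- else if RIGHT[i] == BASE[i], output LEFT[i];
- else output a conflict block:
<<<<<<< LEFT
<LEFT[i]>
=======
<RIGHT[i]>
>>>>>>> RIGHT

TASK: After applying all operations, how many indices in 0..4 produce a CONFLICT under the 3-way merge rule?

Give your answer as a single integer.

Final LEFT:  [golf, charlie, delta, echo, bravo]
Final RIGHT: [alpha, charlie, delta, golf, foxtrot]
i=0: L=golf=BASE, R=alpha -> take RIGHT -> alpha
i=1: L=charlie R=charlie -> agree -> charlie
i=2: L=delta R=delta -> agree -> delta
i=3: L=echo, R=golf=BASE -> take LEFT -> echo
i=4: L=bravo=BASE, R=foxtrot -> take RIGHT -> foxtrot
Conflict count: 0

Answer: 0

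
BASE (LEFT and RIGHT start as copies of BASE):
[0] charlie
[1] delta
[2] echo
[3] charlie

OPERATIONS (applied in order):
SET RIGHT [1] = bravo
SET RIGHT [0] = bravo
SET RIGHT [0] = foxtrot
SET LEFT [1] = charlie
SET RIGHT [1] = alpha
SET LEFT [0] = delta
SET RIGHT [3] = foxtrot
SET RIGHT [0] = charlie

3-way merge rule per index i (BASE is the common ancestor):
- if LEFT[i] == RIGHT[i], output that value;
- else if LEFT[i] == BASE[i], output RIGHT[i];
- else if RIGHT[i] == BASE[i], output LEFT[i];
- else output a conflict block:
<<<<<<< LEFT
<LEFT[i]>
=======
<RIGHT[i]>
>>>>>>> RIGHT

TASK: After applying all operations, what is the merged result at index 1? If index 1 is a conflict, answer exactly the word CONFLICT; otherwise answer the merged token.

Final LEFT:  [delta, charlie, echo, charlie]
Final RIGHT: [charlie, alpha, echo, foxtrot]
i=0: L=delta, R=charlie=BASE -> take LEFT -> delta
i=1: BASE=delta L=charlie R=alpha all differ -> CONFLICT
i=2: L=echo R=echo -> agree -> echo
i=3: L=charlie=BASE, R=foxtrot -> take RIGHT -> foxtrot
Index 1 -> CONFLICT

Answer: CONFLICT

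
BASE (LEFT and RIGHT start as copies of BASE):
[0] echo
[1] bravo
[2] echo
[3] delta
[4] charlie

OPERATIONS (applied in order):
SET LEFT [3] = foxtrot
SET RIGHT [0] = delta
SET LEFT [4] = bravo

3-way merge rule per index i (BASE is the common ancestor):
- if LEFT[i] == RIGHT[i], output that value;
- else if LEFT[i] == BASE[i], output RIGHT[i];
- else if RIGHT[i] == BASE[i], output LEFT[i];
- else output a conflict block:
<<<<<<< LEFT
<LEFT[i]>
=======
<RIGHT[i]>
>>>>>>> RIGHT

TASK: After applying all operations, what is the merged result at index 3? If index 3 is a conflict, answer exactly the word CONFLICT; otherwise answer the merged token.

Answer: foxtrot

Derivation:
Final LEFT:  [echo, bravo, echo, foxtrot, bravo]
Final RIGHT: [delta, bravo, echo, delta, charlie]
i=0: L=echo=BASE, R=delta -> take RIGHT -> delta
i=1: L=bravo R=bravo -> agree -> bravo
i=2: L=echo R=echo -> agree -> echo
i=3: L=foxtrot, R=delta=BASE -> take LEFT -> foxtrot
i=4: L=bravo, R=charlie=BASE -> take LEFT -> bravo
Index 3 -> foxtrot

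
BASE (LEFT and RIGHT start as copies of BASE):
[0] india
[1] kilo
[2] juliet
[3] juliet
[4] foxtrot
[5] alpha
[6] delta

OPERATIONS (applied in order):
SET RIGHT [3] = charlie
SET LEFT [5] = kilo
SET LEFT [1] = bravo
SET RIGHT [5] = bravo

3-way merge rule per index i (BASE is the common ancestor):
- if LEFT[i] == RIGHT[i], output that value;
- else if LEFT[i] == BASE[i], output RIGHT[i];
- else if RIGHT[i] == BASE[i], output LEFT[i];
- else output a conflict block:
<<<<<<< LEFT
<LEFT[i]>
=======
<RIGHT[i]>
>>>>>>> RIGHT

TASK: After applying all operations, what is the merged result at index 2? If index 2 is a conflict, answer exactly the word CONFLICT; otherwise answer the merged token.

Final LEFT:  [india, bravo, juliet, juliet, foxtrot, kilo, delta]
Final RIGHT: [india, kilo, juliet, charlie, foxtrot, bravo, delta]
i=0: L=india R=india -> agree -> india
i=1: L=bravo, R=kilo=BASE -> take LEFT -> bravo
i=2: L=juliet R=juliet -> agree -> juliet
i=3: L=juliet=BASE, R=charlie -> take RIGHT -> charlie
i=4: L=foxtrot R=foxtrot -> agree -> foxtrot
i=5: BASE=alpha L=kilo R=bravo all differ -> CONFLICT
i=6: L=delta R=delta -> agree -> delta
Index 2 -> juliet

Answer: juliet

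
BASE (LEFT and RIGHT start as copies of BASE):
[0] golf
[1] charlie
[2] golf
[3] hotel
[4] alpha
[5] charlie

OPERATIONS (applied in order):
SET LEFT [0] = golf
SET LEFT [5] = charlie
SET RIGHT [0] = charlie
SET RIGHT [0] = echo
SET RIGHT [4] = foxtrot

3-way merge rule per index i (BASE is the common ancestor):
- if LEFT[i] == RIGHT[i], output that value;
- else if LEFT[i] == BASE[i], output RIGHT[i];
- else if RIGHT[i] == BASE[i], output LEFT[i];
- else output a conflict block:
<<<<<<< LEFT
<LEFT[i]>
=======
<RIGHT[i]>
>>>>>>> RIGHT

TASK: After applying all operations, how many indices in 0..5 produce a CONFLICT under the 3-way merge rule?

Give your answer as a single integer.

Final LEFT:  [golf, charlie, golf, hotel, alpha, charlie]
Final RIGHT: [echo, charlie, golf, hotel, foxtrot, charlie]
i=0: L=golf=BASE, R=echo -> take RIGHT -> echo
i=1: L=charlie R=charlie -> agree -> charlie
i=2: L=golf R=golf -> agree -> golf
i=3: L=hotel R=hotel -> agree -> hotel
i=4: L=alpha=BASE, R=foxtrot -> take RIGHT -> foxtrot
i=5: L=charlie R=charlie -> agree -> charlie
Conflict count: 0

Answer: 0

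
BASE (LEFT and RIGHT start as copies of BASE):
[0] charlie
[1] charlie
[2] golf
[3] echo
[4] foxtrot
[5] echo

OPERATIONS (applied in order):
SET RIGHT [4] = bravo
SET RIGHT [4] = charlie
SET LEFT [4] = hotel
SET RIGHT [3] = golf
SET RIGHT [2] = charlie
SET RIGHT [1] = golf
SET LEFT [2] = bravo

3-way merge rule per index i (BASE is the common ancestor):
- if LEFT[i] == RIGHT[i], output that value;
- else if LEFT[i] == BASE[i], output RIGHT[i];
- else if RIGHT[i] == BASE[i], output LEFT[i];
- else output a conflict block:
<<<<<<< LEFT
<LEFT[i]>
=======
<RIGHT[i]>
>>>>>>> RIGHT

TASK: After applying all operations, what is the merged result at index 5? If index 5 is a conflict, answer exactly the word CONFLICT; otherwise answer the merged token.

Answer: echo

Derivation:
Final LEFT:  [charlie, charlie, bravo, echo, hotel, echo]
Final RIGHT: [charlie, golf, charlie, golf, charlie, echo]
i=0: L=charlie R=charlie -> agree -> charlie
i=1: L=charlie=BASE, R=golf -> take RIGHT -> golf
i=2: BASE=golf L=bravo R=charlie all differ -> CONFLICT
i=3: L=echo=BASE, R=golf -> take RIGHT -> golf
i=4: BASE=foxtrot L=hotel R=charlie all differ -> CONFLICT
i=5: L=echo R=echo -> agree -> echo
Index 5 -> echo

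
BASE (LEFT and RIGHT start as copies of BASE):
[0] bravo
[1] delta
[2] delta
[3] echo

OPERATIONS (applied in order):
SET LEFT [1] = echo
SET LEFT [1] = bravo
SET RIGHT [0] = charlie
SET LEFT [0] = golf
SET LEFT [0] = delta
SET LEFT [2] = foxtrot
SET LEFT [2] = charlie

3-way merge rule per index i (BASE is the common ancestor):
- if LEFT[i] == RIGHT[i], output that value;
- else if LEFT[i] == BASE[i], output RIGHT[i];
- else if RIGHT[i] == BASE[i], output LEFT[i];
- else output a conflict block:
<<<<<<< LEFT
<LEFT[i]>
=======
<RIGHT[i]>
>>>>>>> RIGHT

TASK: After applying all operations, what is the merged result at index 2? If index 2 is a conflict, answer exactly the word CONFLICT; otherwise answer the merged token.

Answer: charlie

Derivation:
Final LEFT:  [delta, bravo, charlie, echo]
Final RIGHT: [charlie, delta, delta, echo]
i=0: BASE=bravo L=delta R=charlie all differ -> CONFLICT
i=1: L=bravo, R=delta=BASE -> take LEFT -> bravo
i=2: L=charlie, R=delta=BASE -> take LEFT -> charlie
i=3: L=echo R=echo -> agree -> echo
Index 2 -> charlie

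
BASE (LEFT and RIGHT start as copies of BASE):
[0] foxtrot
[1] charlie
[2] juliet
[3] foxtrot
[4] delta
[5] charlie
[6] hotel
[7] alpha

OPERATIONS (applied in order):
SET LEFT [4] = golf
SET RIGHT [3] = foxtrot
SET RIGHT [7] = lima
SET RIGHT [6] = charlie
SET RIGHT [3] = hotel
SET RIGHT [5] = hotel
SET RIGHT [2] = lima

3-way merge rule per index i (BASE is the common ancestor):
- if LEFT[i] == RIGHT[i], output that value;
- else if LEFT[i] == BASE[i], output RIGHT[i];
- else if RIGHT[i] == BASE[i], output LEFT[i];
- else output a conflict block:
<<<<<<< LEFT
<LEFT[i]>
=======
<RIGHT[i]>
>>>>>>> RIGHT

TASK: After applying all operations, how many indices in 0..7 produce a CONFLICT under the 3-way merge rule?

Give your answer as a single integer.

Final LEFT:  [foxtrot, charlie, juliet, foxtrot, golf, charlie, hotel, alpha]
Final RIGHT: [foxtrot, charlie, lima, hotel, delta, hotel, charlie, lima]
i=0: L=foxtrot R=foxtrot -> agree -> foxtrot
i=1: L=charlie R=charlie -> agree -> charlie
i=2: L=juliet=BASE, R=lima -> take RIGHT -> lima
i=3: L=foxtrot=BASE, R=hotel -> take RIGHT -> hotel
i=4: L=golf, R=delta=BASE -> take LEFT -> golf
i=5: L=charlie=BASE, R=hotel -> take RIGHT -> hotel
i=6: L=hotel=BASE, R=charlie -> take RIGHT -> charlie
i=7: L=alpha=BASE, R=lima -> take RIGHT -> lima
Conflict count: 0

Answer: 0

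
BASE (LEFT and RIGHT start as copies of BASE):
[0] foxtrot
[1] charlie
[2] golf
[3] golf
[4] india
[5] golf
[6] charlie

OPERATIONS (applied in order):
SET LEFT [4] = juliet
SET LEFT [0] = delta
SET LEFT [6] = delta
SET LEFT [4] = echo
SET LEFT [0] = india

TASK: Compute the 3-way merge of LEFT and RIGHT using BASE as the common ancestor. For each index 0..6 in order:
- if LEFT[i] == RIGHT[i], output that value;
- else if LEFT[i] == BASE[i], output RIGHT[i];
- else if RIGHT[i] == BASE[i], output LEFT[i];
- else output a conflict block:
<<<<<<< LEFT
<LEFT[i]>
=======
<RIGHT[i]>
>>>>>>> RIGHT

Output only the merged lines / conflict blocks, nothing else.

Final LEFT:  [india, charlie, golf, golf, echo, golf, delta]
Final RIGHT: [foxtrot, charlie, golf, golf, india, golf, charlie]
i=0: L=india, R=foxtrot=BASE -> take LEFT -> india
i=1: L=charlie R=charlie -> agree -> charlie
i=2: L=golf R=golf -> agree -> golf
i=3: L=golf R=golf -> agree -> golf
i=4: L=echo, R=india=BASE -> take LEFT -> echo
i=5: L=golf R=golf -> agree -> golf
i=6: L=delta, R=charlie=BASE -> take LEFT -> delta

Answer: india
charlie
golf
golf
echo
golf
delta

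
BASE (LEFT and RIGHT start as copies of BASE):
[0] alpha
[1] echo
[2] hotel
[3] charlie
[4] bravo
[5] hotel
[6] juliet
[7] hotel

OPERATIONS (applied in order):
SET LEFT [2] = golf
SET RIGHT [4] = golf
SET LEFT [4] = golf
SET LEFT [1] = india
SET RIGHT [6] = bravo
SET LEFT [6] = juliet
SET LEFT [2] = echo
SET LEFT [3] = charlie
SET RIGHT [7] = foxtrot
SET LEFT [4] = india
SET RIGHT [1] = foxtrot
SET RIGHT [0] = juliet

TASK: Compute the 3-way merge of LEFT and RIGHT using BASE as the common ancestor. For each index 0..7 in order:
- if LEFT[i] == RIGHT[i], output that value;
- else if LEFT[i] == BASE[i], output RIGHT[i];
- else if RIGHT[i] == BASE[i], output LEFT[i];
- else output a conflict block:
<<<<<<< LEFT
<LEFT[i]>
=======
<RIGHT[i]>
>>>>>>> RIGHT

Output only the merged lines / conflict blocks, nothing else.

Final LEFT:  [alpha, india, echo, charlie, india, hotel, juliet, hotel]
Final RIGHT: [juliet, foxtrot, hotel, charlie, golf, hotel, bravo, foxtrot]
i=0: L=alpha=BASE, R=juliet -> take RIGHT -> juliet
i=1: BASE=echo L=india R=foxtrot all differ -> CONFLICT
i=2: L=echo, R=hotel=BASE -> take LEFT -> echo
i=3: L=charlie R=charlie -> agree -> charlie
i=4: BASE=bravo L=india R=golf all differ -> CONFLICT
i=5: L=hotel R=hotel -> agree -> hotel
i=6: L=juliet=BASE, R=bravo -> take RIGHT -> bravo
i=7: L=hotel=BASE, R=foxtrot -> take RIGHT -> foxtrot

Answer: juliet
<<<<<<< LEFT
india
=======
foxtrot
>>>>>>> RIGHT
echo
charlie
<<<<<<< LEFT
india
=======
golf
>>>>>>> RIGHT
hotel
bravo
foxtrot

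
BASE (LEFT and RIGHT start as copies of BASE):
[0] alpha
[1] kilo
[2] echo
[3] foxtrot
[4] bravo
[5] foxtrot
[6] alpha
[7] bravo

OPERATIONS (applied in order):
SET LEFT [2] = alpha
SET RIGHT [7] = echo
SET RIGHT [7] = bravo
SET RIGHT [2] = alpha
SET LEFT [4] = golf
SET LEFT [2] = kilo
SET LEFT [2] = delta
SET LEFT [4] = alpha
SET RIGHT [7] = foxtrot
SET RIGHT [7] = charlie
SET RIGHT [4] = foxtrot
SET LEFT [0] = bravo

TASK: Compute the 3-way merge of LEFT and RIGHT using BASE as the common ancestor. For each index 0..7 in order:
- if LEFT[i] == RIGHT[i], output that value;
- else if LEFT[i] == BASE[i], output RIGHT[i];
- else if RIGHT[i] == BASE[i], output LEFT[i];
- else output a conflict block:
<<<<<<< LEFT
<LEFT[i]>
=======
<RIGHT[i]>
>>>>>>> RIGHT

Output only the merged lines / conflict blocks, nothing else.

Final LEFT:  [bravo, kilo, delta, foxtrot, alpha, foxtrot, alpha, bravo]
Final RIGHT: [alpha, kilo, alpha, foxtrot, foxtrot, foxtrot, alpha, charlie]
i=0: L=bravo, R=alpha=BASE -> take LEFT -> bravo
i=1: L=kilo R=kilo -> agree -> kilo
i=2: BASE=echo L=delta R=alpha all differ -> CONFLICT
i=3: L=foxtrot R=foxtrot -> agree -> foxtrot
i=4: BASE=bravo L=alpha R=foxtrot all differ -> CONFLICT
i=5: L=foxtrot R=foxtrot -> agree -> foxtrot
i=6: L=alpha R=alpha -> agree -> alpha
i=7: L=bravo=BASE, R=charlie -> take RIGHT -> charlie

Answer: bravo
kilo
<<<<<<< LEFT
delta
=======
alpha
>>>>>>> RIGHT
foxtrot
<<<<<<< LEFT
alpha
=======
foxtrot
>>>>>>> RIGHT
foxtrot
alpha
charlie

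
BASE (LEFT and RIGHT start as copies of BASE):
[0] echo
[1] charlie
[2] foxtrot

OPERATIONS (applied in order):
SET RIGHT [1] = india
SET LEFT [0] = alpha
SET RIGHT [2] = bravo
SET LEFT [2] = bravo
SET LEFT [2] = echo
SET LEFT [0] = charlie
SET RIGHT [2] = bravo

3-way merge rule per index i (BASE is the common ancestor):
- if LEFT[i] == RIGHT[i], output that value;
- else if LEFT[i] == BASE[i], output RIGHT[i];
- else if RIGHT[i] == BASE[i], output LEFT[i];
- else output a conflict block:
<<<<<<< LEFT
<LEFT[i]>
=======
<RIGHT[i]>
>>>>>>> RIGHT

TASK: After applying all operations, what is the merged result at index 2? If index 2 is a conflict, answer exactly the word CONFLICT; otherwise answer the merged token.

Answer: CONFLICT

Derivation:
Final LEFT:  [charlie, charlie, echo]
Final RIGHT: [echo, india, bravo]
i=0: L=charlie, R=echo=BASE -> take LEFT -> charlie
i=1: L=charlie=BASE, R=india -> take RIGHT -> india
i=2: BASE=foxtrot L=echo R=bravo all differ -> CONFLICT
Index 2 -> CONFLICT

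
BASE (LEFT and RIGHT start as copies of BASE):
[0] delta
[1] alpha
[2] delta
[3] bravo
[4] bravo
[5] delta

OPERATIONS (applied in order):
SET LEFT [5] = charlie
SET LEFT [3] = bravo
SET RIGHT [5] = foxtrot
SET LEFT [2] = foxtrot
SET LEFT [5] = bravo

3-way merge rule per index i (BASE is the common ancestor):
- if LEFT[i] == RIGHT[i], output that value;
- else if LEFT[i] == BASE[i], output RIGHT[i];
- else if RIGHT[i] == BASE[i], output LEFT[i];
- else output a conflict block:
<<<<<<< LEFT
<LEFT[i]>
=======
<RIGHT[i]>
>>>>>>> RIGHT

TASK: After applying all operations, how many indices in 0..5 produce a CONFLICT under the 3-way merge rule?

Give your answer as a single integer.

Final LEFT:  [delta, alpha, foxtrot, bravo, bravo, bravo]
Final RIGHT: [delta, alpha, delta, bravo, bravo, foxtrot]
i=0: L=delta R=delta -> agree -> delta
i=1: L=alpha R=alpha -> agree -> alpha
i=2: L=foxtrot, R=delta=BASE -> take LEFT -> foxtrot
i=3: L=bravo R=bravo -> agree -> bravo
i=4: L=bravo R=bravo -> agree -> bravo
i=5: BASE=delta L=bravo R=foxtrot all differ -> CONFLICT
Conflict count: 1

Answer: 1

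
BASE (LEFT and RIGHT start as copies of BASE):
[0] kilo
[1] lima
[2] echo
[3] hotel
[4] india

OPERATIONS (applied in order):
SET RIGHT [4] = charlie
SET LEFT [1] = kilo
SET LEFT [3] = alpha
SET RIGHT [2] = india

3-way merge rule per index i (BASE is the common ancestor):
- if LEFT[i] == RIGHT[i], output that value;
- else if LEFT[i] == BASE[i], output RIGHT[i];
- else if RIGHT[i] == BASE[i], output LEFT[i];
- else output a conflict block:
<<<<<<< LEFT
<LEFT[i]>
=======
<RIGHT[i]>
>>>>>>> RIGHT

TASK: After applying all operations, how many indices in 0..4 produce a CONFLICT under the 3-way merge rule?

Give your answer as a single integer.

Final LEFT:  [kilo, kilo, echo, alpha, india]
Final RIGHT: [kilo, lima, india, hotel, charlie]
i=0: L=kilo R=kilo -> agree -> kilo
i=1: L=kilo, R=lima=BASE -> take LEFT -> kilo
i=2: L=echo=BASE, R=india -> take RIGHT -> india
i=3: L=alpha, R=hotel=BASE -> take LEFT -> alpha
i=4: L=india=BASE, R=charlie -> take RIGHT -> charlie
Conflict count: 0

Answer: 0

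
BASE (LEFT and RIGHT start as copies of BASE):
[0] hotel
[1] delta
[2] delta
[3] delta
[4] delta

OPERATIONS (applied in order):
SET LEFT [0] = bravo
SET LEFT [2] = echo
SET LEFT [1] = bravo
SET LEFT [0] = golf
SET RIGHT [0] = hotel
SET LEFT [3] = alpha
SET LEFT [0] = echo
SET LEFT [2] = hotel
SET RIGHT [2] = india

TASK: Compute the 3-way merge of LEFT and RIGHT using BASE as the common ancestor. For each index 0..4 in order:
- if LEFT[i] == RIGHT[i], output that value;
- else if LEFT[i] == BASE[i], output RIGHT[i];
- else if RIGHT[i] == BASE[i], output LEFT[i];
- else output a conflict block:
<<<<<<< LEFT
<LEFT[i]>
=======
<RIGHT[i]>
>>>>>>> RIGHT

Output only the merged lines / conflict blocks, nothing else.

Answer: echo
bravo
<<<<<<< LEFT
hotel
=======
india
>>>>>>> RIGHT
alpha
delta

Derivation:
Final LEFT:  [echo, bravo, hotel, alpha, delta]
Final RIGHT: [hotel, delta, india, delta, delta]
i=0: L=echo, R=hotel=BASE -> take LEFT -> echo
i=1: L=bravo, R=delta=BASE -> take LEFT -> bravo
i=2: BASE=delta L=hotel R=india all differ -> CONFLICT
i=3: L=alpha, R=delta=BASE -> take LEFT -> alpha
i=4: L=delta R=delta -> agree -> delta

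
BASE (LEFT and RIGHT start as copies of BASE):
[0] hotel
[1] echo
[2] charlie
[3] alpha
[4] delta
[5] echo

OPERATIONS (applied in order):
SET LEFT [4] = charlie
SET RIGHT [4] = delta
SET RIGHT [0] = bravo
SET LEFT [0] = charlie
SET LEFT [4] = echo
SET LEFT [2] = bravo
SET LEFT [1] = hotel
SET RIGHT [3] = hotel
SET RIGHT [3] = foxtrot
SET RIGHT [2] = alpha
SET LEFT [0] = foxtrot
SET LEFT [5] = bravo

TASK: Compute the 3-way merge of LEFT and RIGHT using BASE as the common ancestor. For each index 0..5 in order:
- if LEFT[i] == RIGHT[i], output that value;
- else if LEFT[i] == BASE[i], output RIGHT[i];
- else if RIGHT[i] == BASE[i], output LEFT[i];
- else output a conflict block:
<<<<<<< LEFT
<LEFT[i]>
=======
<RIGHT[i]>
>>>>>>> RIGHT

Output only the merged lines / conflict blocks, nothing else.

Answer: <<<<<<< LEFT
foxtrot
=======
bravo
>>>>>>> RIGHT
hotel
<<<<<<< LEFT
bravo
=======
alpha
>>>>>>> RIGHT
foxtrot
echo
bravo

Derivation:
Final LEFT:  [foxtrot, hotel, bravo, alpha, echo, bravo]
Final RIGHT: [bravo, echo, alpha, foxtrot, delta, echo]
i=0: BASE=hotel L=foxtrot R=bravo all differ -> CONFLICT
i=1: L=hotel, R=echo=BASE -> take LEFT -> hotel
i=2: BASE=charlie L=bravo R=alpha all differ -> CONFLICT
i=3: L=alpha=BASE, R=foxtrot -> take RIGHT -> foxtrot
i=4: L=echo, R=delta=BASE -> take LEFT -> echo
i=5: L=bravo, R=echo=BASE -> take LEFT -> bravo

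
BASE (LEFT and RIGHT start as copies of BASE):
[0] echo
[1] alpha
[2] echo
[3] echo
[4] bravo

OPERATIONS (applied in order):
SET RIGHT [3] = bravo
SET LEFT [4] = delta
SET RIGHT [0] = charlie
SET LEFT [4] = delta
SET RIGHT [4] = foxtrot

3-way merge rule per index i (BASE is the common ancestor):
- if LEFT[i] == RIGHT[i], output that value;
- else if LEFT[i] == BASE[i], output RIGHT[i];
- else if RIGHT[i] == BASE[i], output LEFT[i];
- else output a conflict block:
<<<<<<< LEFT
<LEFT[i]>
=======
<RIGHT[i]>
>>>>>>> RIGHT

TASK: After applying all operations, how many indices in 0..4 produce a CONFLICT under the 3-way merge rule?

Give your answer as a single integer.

Final LEFT:  [echo, alpha, echo, echo, delta]
Final RIGHT: [charlie, alpha, echo, bravo, foxtrot]
i=0: L=echo=BASE, R=charlie -> take RIGHT -> charlie
i=1: L=alpha R=alpha -> agree -> alpha
i=2: L=echo R=echo -> agree -> echo
i=3: L=echo=BASE, R=bravo -> take RIGHT -> bravo
i=4: BASE=bravo L=delta R=foxtrot all differ -> CONFLICT
Conflict count: 1

Answer: 1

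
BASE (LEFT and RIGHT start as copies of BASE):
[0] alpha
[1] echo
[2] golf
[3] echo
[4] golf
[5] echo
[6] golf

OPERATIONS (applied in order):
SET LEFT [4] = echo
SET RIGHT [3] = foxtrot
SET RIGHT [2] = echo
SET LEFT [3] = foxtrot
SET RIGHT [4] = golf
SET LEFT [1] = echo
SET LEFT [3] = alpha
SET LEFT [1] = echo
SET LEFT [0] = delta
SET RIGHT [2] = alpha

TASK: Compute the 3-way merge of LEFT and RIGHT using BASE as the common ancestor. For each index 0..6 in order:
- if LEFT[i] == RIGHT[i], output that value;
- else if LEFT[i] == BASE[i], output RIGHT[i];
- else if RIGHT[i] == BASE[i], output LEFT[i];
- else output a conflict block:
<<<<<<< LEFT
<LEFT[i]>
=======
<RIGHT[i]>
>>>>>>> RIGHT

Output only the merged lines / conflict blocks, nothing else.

Answer: delta
echo
alpha
<<<<<<< LEFT
alpha
=======
foxtrot
>>>>>>> RIGHT
echo
echo
golf

Derivation:
Final LEFT:  [delta, echo, golf, alpha, echo, echo, golf]
Final RIGHT: [alpha, echo, alpha, foxtrot, golf, echo, golf]
i=0: L=delta, R=alpha=BASE -> take LEFT -> delta
i=1: L=echo R=echo -> agree -> echo
i=2: L=golf=BASE, R=alpha -> take RIGHT -> alpha
i=3: BASE=echo L=alpha R=foxtrot all differ -> CONFLICT
i=4: L=echo, R=golf=BASE -> take LEFT -> echo
i=5: L=echo R=echo -> agree -> echo
i=6: L=golf R=golf -> agree -> golf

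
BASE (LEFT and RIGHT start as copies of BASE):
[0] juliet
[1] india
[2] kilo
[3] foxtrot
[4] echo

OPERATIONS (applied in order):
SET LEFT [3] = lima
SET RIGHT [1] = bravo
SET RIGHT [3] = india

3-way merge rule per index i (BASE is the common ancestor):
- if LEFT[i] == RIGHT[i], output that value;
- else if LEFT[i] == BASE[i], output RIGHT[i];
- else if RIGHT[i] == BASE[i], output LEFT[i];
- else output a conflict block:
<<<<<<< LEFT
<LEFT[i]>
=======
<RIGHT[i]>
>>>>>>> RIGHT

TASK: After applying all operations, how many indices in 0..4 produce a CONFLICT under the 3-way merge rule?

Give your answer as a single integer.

Final LEFT:  [juliet, india, kilo, lima, echo]
Final RIGHT: [juliet, bravo, kilo, india, echo]
i=0: L=juliet R=juliet -> agree -> juliet
i=1: L=india=BASE, R=bravo -> take RIGHT -> bravo
i=2: L=kilo R=kilo -> agree -> kilo
i=3: BASE=foxtrot L=lima R=india all differ -> CONFLICT
i=4: L=echo R=echo -> agree -> echo
Conflict count: 1

Answer: 1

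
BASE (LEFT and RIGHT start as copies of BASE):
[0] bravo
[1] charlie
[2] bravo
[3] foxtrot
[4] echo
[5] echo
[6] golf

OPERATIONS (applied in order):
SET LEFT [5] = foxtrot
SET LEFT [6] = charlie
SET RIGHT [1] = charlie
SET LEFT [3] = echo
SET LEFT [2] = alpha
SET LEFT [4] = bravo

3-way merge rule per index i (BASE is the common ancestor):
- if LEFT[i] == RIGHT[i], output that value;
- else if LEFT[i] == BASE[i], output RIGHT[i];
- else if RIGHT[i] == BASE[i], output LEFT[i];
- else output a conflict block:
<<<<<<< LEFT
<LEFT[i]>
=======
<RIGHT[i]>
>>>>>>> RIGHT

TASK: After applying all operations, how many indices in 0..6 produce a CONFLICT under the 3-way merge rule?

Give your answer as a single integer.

Final LEFT:  [bravo, charlie, alpha, echo, bravo, foxtrot, charlie]
Final RIGHT: [bravo, charlie, bravo, foxtrot, echo, echo, golf]
i=0: L=bravo R=bravo -> agree -> bravo
i=1: L=charlie R=charlie -> agree -> charlie
i=2: L=alpha, R=bravo=BASE -> take LEFT -> alpha
i=3: L=echo, R=foxtrot=BASE -> take LEFT -> echo
i=4: L=bravo, R=echo=BASE -> take LEFT -> bravo
i=5: L=foxtrot, R=echo=BASE -> take LEFT -> foxtrot
i=6: L=charlie, R=golf=BASE -> take LEFT -> charlie
Conflict count: 0

Answer: 0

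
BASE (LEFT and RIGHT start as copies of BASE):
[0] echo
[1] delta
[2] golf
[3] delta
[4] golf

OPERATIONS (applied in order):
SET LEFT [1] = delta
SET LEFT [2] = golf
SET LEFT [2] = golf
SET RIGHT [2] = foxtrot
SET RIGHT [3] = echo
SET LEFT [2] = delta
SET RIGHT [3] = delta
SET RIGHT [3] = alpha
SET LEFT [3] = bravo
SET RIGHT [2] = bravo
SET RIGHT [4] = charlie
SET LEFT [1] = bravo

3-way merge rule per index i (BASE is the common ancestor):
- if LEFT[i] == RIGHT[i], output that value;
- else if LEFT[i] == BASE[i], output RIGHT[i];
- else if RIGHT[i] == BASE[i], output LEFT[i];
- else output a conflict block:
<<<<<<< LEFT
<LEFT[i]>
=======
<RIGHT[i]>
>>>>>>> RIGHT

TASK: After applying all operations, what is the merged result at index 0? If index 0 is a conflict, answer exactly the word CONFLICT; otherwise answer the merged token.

Final LEFT:  [echo, bravo, delta, bravo, golf]
Final RIGHT: [echo, delta, bravo, alpha, charlie]
i=0: L=echo R=echo -> agree -> echo
i=1: L=bravo, R=delta=BASE -> take LEFT -> bravo
i=2: BASE=golf L=delta R=bravo all differ -> CONFLICT
i=3: BASE=delta L=bravo R=alpha all differ -> CONFLICT
i=4: L=golf=BASE, R=charlie -> take RIGHT -> charlie
Index 0 -> echo

Answer: echo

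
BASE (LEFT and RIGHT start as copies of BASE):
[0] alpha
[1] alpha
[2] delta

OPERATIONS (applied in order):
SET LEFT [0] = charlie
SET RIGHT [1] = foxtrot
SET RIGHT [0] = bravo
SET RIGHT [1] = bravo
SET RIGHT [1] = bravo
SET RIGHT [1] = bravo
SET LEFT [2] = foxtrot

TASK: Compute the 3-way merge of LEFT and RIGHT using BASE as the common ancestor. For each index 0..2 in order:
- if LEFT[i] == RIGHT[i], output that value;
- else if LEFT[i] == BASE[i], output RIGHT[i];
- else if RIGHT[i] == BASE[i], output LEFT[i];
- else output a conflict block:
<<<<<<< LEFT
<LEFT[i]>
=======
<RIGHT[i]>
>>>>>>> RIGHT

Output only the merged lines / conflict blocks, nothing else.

Answer: <<<<<<< LEFT
charlie
=======
bravo
>>>>>>> RIGHT
bravo
foxtrot

Derivation:
Final LEFT:  [charlie, alpha, foxtrot]
Final RIGHT: [bravo, bravo, delta]
i=0: BASE=alpha L=charlie R=bravo all differ -> CONFLICT
i=1: L=alpha=BASE, R=bravo -> take RIGHT -> bravo
i=2: L=foxtrot, R=delta=BASE -> take LEFT -> foxtrot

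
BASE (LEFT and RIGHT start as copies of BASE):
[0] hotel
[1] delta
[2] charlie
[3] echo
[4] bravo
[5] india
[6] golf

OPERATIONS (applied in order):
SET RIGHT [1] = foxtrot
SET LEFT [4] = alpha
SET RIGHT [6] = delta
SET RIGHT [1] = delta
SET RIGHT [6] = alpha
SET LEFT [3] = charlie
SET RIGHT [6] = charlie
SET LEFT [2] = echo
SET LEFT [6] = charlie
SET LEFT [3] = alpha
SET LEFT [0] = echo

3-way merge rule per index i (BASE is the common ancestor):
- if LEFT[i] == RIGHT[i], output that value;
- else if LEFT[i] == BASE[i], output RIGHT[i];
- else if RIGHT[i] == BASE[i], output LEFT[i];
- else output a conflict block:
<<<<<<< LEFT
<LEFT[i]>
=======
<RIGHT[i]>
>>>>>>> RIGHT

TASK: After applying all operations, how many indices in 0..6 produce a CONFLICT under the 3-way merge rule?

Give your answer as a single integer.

Final LEFT:  [echo, delta, echo, alpha, alpha, india, charlie]
Final RIGHT: [hotel, delta, charlie, echo, bravo, india, charlie]
i=0: L=echo, R=hotel=BASE -> take LEFT -> echo
i=1: L=delta R=delta -> agree -> delta
i=2: L=echo, R=charlie=BASE -> take LEFT -> echo
i=3: L=alpha, R=echo=BASE -> take LEFT -> alpha
i=4: L=alpha, R=bravo=BASE -> take LEFT -> alpha
i=5: L=india R=india -> agree -> india
i=6: L=charlie R=charlie -> agree -> charlie
Conflict count: 0

Answer: 0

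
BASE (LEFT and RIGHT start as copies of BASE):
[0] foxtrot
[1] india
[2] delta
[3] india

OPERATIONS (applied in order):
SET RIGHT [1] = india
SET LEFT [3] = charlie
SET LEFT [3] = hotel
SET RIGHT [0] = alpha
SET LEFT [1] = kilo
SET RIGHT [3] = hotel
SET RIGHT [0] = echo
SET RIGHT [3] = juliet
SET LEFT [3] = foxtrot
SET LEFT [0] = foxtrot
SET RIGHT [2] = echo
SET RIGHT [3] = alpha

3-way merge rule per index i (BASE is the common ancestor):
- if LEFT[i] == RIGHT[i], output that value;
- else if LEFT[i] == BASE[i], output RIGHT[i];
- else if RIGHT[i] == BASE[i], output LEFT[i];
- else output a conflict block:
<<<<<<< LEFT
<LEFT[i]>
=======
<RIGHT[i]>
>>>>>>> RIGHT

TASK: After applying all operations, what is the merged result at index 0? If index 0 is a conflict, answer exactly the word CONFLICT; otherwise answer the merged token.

Final LEFT:  [foxtrot, kilo, delta, foxtrot]
Final RIGHT: [echo, india, echo, alpha]
i=0: L=foxtrot=BASE, R=echo -> take RIGHT -> echo
i=1: L=kilo, R=india=BASE -> take LEFT -> kilo
i=2: L=delta=BASE, R=echo -> take RIGHT -> echo
i=3: BASE=india L=foxtrot R=alpha all differ -> CONFLICT
Index 0 -> echo

Answer: echo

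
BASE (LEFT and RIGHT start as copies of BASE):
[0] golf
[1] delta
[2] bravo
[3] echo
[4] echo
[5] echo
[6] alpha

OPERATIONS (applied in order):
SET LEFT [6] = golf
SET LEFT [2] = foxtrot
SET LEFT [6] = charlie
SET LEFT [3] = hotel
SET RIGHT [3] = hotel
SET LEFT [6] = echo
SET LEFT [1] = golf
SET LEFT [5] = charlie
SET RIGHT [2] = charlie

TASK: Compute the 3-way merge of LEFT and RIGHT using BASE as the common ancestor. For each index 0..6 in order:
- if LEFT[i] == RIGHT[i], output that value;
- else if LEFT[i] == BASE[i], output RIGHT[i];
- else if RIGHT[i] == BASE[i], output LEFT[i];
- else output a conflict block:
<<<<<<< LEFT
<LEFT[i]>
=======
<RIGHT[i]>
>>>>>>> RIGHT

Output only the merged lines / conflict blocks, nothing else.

Answer: golf
golf
<<<<<<< LEFT
foxtrot
=======
charlie
>>>>>>> RIGHT
hotel
echo
charlie
echo

Derivation:
Final LEFT:  [golf, golf, foxtrot, hotel, echo, charlie, echo]
Final RIGHT: [golf, delta, charlie, hotel, echo, echo, alpha]
i=0: L=golf R=golf -> agree -> golf
i=1: L=golf, R=delta=BASE -> take LEFT -> golf
i=2: BASE=bravo L=foxtrot R=charlie all differ -> CONFLICT
i=3: L=hotel R=hotel -> agree -> hotel
i=4: L=echo R=echo -> agree -> echo
i=5: L=charlie, R=echo=BASE -> take LEFT -> charlie
i=6: L=echo, R=alpha=BASE -> take LEFT -> echo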